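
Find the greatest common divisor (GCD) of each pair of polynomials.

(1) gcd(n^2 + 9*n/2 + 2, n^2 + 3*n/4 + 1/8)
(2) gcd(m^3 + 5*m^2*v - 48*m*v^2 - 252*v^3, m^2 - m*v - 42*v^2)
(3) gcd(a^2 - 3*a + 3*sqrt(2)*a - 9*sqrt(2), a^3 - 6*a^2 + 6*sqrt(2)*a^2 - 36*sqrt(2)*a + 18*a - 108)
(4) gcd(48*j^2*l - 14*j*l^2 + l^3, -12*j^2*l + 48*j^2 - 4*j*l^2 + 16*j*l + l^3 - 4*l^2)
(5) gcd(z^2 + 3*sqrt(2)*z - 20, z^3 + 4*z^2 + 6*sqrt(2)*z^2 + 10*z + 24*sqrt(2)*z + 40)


(1) = n + 1/2
(2) = -m^2 + m*v + 42*v^2
(3) = a + 3*sqrt(2)
(4) = gcd(l*(-8*j + l)*(-6*j + l), (-6*j + l)*(2*j + l)*(l - 4)) = 6*j - l
(5) = gcd((z - 2*sqrt(2))*(z + 5*sqrt(2)), (z + 4)*(z + sqrt(2))*(z + 5*sqrt(2))) = z + 5*sqrt(2)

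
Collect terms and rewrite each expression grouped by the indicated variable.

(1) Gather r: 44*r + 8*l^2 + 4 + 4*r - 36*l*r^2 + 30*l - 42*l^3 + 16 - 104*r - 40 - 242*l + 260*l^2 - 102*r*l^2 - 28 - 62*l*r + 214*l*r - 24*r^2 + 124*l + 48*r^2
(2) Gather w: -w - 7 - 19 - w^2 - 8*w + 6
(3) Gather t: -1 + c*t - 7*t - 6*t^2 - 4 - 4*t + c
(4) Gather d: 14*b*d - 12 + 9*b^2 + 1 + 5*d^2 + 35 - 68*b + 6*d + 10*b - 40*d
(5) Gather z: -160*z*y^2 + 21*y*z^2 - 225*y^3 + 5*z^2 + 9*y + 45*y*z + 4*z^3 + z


(1) = -42*l^3 + 268*l^2 - 88*l + r^2*(24 - 36*l) + r*(-102*l^2 + 152*l - 56) - 48
(2) = -w^2 - 9*w - 20
(3) = c - 6*t^2 + t*(c - 11) - 5
(4) = 9*b^2 - 58*b + 5*d^2 + d*(14*b - 34) + 24
(5) = -225*y^3 + 9*y + 4*z^3 + z^2*(21*y + 5) + z*(-160*y^2 + 45*y + 1)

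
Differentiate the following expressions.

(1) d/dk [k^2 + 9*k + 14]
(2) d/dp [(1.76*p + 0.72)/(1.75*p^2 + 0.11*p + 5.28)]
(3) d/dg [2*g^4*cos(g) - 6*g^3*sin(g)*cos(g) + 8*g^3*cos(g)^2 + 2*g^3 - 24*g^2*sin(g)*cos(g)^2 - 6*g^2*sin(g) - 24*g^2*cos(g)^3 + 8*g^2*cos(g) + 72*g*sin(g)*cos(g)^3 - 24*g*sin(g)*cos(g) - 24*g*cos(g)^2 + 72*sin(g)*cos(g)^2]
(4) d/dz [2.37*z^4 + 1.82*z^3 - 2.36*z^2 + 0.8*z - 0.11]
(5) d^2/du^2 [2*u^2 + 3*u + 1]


(1) = 2*k + 9
(2) = (-3.08*p^2 - 2.52*p + 9.2136)/(3.0625*p^4 + 0.385*p^3 + 18.4921*p^2 + 1.1616*p + 27.8784)
(3) = -2*g^4*sin(g) - 8*g^3*sin(2*g) + 8*g^3*cos(g) - 6*g^3*cos(2*g) + 10*g^2*sin(g) - 9*g^2*sin(2*g) - 12*g^2*cos(g) + 12*g^2*cos(2*g) - 18*sqrt(2)*g^2*cos(3*g + pi/4) + 18*g^2 - 24*g*sin(g) + 24*g*sin(2*g) - 12*sqrt(2)*g*sin(3*g + pi/4) - 20*g*cos(g) + 72*g*cos(2*g)^2 + 12*g*cos(2*g) - 36*g + 6*sin(2*g) + 9*sin(4*g) + 18*cos(g) - 12*cos(2*g) + 54*cos(3*g) - 12
(4) = 9.48*z^3 + 5.46*z^2 - 4.72*z + 0.8
(5) = 4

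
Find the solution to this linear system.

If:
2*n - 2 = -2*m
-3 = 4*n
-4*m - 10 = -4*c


Then:
c = 17/4
m = 7/4
n = -3/4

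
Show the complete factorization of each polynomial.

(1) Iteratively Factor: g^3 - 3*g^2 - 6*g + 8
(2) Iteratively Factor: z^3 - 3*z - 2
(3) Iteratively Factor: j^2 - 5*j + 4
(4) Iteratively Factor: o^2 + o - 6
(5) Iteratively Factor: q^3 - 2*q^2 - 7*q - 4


(1) = (g + 2)*(g^2 - 5*g + 4) = (g - 4)*(g + 2)*(g - 1)
(2) = (z + 1)*(z^2 - z - 2) = (z - 2)*(z + 1)*(z + 1)
(3) = (j - 1)*(j - 4)
(4) = (o + 3)*(o - 2)
(5) = (q - 4)*(q^2 + 2*q + 1) = (q - 4)*(q + 1)*(q + 1)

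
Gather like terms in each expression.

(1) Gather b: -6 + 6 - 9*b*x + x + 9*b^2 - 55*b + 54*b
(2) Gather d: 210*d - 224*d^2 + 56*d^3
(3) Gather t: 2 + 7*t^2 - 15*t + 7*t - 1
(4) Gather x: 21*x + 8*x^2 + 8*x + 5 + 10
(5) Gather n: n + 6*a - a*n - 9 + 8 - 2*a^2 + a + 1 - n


(1) = 9*b^2 + b*(-9*x - 1) + x
(2) = 56*d^3 - 224*d^2 + 210*d
(3) = 7*t^2 - 8*t + 1
(4) = 8*x^2 + 29*x + 15
(5) = -2*a^2 - a*n + 7*a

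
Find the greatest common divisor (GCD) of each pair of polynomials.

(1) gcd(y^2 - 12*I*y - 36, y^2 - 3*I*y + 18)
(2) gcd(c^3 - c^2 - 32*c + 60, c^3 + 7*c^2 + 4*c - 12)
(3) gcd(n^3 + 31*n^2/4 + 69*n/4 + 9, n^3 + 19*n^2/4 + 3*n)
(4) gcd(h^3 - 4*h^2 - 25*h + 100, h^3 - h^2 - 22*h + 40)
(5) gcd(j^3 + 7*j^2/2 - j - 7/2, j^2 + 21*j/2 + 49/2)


(1) = y - 6*I
(2) = c + 6
(3) = n^2 + 19*n/4 + 3
(4) = h^2 + h - 20
(5) = gcd((j - 1)*(j + 1)*(j + 7/2), (j + 7/2)*(j + 7)) = j + 7/2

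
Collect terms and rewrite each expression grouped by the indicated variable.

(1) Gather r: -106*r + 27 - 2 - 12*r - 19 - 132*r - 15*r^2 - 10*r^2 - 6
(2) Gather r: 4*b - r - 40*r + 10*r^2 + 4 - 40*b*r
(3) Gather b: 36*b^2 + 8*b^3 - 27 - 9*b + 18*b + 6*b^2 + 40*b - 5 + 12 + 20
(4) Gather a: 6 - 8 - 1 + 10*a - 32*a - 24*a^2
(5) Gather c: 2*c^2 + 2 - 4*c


(1) = -25*r^2 - 250*r
(2) = 4*b + 10*r^2 + r*(-40*b - 41) + 4
(3) = 8*b^3 + 42*b^2 + 49*b
(4) = -24*a^2 - 22*a - 3
(5) = 2*c^2 - 4*c + 2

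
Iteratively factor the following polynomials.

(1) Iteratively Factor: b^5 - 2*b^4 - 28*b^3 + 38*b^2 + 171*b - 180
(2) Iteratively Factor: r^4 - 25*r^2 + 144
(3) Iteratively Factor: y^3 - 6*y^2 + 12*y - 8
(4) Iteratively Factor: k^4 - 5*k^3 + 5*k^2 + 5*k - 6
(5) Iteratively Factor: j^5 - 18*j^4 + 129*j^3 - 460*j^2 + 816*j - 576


(1) = (b - 3)*(b^4 + b^3 - 25*b^2 - 37*b + 60) = (b - 3)*(b - 1)*(b^3 + 2*b^2 - 23*b - 60) = (b - 3)*(b - 1)*(b + 3)*(b^2 - b - 20) = (b - 3)*(b - 1)*(b + 3)*(b + 4)*(b - 5)
(2) = (r + 3)*(r^3 - 3*r^2 - 16*r + 48) = (r - 4)*(r + 3)*(r^2 + r - 12) = (r - 4)*(r - 3)*(r + 3)*(r + 4)
(3) = (y - 2)*(y^2 - 4*y + 4) = (y - 2)^2*(y - 2)
(4) = (k - 1)*(k^3 - 4*k^2 + k + 6) = (k - 1)*(k + 1)*(k^2 - 5*k + 6) = (k - 2)*(k - 1)*(k + 1)*(k - 3)
(5) = (j - 4)*(j^4 - 14*j^3 + 73*j^2 - 168*j + 144) = (j - 4)^2*(j^3 - 10*j^2 + 33*j - 36) = (j - 4)^2*(j - 3)*(j^2 - 7*j + 12) = (j - 4)^2*(j - 3)^2*(j - 4)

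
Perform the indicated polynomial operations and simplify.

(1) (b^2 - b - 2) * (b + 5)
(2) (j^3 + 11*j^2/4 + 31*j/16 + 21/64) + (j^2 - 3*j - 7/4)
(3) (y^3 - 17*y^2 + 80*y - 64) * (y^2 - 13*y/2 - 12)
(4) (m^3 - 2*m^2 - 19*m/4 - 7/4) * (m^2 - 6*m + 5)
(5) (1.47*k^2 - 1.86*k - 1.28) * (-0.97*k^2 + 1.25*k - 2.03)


(1) = b^3 + 4*b^2 - 7*b - 10
(2) = j^3 + 15*j^2/4 - 17*j/16 - 91/64
(3) = y^5 - 47*y^4/2 + 357*y^3/2 - 380*y^2 - 544*y + 768
(4) = m^5 - 8*m^4 + 49*m^3/4 + 67*m^2/4 - 53*m/4 - 35/4
(5) = -1.4259*k^4 + 3.6417*k^3 - 4.0675*k^2 + 2.1758*k + 2.5984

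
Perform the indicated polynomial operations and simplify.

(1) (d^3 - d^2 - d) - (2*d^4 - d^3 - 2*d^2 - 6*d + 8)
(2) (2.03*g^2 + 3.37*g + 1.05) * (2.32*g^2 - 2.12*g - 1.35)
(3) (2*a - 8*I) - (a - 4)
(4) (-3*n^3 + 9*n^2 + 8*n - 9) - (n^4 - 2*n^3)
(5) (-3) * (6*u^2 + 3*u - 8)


(1) = -2*d^4 + 2*d^3 + d^2 + 5*d - 8
(2) = 4.7096*g^4 + 3.5148*g^3 - 7.4489*g^2 - 6.7755*g - 1.4175
(3) = a + 4 - 8*I
(4) = -n^4 - n^3 + 9*n^2 + 8*n - 9
(5) = -18*u^2 - 9*u + 24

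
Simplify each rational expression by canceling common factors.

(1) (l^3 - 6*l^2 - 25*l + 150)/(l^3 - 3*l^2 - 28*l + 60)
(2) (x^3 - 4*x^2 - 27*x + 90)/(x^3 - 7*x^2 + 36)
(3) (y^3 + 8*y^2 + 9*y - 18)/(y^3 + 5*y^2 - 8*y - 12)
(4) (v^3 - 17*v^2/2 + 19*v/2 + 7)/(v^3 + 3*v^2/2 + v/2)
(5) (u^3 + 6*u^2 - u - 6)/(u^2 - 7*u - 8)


(1) = (l - 5)/(l - 2)
(2) = (x + 5)/(x + 2)
(3) = (y^2 + 2*y - 3)/(y^2 - y - 2)
(4) = (v^2 - 9*v + 14)/(v^2 + v)
(5) = (u^2 + 5*u - 6)/(u - 8)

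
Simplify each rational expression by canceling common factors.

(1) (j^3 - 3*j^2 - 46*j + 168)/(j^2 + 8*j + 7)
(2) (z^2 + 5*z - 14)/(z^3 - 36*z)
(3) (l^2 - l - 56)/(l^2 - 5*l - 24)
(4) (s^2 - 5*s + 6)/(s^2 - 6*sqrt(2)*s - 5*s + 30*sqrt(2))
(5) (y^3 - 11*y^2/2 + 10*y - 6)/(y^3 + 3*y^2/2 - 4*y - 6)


(1) = (j^2 - 10*j + 24)/(j + 1)
(2) = (z^2 + 5*z - 14)/(z^3 - 36*z)
(3) = (l + 7)/(l + 3)
(4) = (s^2 - 5*s + 6)/(s^2 + s*(-6*sqrt(2) - 5) + 30*sqrt(2))
(5) = (2*y^2 - 7*y + 6)/(2*y^2 + 7*y + 6)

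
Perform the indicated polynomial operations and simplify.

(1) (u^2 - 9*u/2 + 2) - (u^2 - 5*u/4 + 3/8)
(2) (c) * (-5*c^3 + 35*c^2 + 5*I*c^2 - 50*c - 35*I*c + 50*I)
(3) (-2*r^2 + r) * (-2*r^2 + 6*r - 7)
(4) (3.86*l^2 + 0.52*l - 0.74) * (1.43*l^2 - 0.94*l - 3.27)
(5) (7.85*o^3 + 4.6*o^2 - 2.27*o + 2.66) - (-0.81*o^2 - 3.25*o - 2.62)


(1) = 13/8 - 13*u/4
(2) = -5*c^4 + 35*c^3 + 5*I*c^3 - 50*c^2 - 35*I*c^2 + 50*I*c
(3) = 4*r^4 - 14*r^3 + 20*r^2 - 7*r
(4) = 5.5198*l^4 - 2.8848*l^3 - 14.1692*l^2 - 1.0048*l + 2.4198
(5) = 7.85*o^3 + 5.41*o^2 + 0.98*o + 5.28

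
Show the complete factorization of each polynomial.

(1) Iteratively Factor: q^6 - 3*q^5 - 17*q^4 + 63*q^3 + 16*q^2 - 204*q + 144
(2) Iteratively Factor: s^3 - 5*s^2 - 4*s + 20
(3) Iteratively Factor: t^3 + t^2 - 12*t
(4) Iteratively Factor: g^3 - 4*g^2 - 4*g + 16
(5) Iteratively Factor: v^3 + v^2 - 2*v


(1) = (q + 2)*(q^5 - 5*q^4 - 7*q^3 + 77*q^2 - 138*q + 72) = (q + 2)*(q + 4)*(q^4 - 9*q^3 + 29*q^2 - 39*q + 18) = (q - 3)*(q + 2)*(q + 4)*(q^3 - 6*q^2 + 11*q - 6) = (q - 3)*(q - 2)*(q + 2)*(q + 4)*(q^2 - 4*q + 3) = (q - 3)*(q - 2)*(q - 1)*(q + 2)*(q + 4)*(q - 3)
(2) = (s - 2)*(s^2 - 3*s - 10) = (s - 5)*(s - 2)*(s + 2)
(3) = (t)*(t^2 + t - 12) = t*(t + 4)*(t - 3)
(4) = (g - 4)*(g^2 - 4) = (g - 4)*(g + 2)*(g - 2)
(5) = (v + 2)*(v^2 - v) = (v - 1)*(v + 2)*(v)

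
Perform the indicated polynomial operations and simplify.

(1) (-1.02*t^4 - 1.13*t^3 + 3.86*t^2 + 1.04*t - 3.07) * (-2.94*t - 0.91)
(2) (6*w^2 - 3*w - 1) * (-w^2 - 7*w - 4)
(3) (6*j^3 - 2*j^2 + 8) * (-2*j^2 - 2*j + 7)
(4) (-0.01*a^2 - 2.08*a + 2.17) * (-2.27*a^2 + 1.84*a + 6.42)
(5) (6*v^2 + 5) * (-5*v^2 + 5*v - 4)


(1) = 2.9988*t^5 + 4.2504*t^4 - 10.3201*t^3 - 6.5702*t^2 + 8.0794*t + 2.7937
(2) = -6*w^4 - 39*w^3 - 2*w^2 + 19*w + 4
(3) = -12*j^5 - 8*j^4 + 46*j^3 - 30*j^2 - 16*j + 56
(4) = 0.0227*a^4 + 4.7032*a^3 - 8.8173*a^2 - 9.3608*a + 13.9314
(5) = -30*v^4 + 30*v^3 - 49*v^2 + 25*v - 20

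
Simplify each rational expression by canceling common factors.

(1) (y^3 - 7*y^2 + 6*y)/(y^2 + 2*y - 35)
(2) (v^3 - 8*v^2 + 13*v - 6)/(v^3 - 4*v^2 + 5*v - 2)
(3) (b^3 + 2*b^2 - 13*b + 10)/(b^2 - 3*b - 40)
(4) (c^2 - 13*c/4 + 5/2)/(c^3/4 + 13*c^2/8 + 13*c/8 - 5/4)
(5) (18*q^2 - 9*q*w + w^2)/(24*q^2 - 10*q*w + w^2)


(1) = (y^3 - 7*y^2 + 6*y)/(y^2 + 2*y - 35)
(2) = (v - 6)/(v - 2)
(3) = (b^2 - 3*b + 2)/(b - 8)
(4) = (8*c^2 - 26*c + 20)/(2*c^3 + 13*c^2 + 13*c - 10)
(5) = (3*q - w)/(4*q - w)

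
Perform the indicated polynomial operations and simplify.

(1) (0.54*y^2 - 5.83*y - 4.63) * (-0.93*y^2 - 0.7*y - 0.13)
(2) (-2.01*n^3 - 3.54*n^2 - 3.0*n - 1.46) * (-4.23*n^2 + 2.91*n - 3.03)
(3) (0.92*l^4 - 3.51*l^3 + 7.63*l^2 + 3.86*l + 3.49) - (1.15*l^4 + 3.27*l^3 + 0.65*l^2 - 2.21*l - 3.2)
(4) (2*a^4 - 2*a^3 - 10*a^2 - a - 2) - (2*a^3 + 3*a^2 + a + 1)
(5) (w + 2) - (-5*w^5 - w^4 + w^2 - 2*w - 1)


(1) = -0.5022*y^4 + 5.0439*y^3 + 8.3167*y^2 + 3.9989*y + 0.6019
(2) = 8.5023*n^5 + 9.1251*n^4 + 8.4789*n^3 + 8.172*n^2 + 4.8414*n + 4.4238
(3) = -0.23*l^4 - 6.78*l^3 + 6.98*l^2 + 6.07*l + 6.69
(4) = 2*a^4 - 4*a^3 - 13*a^2 - 2*a - 3
(5) = 5*w^5 + w^4 - w^2 + 3*w + 3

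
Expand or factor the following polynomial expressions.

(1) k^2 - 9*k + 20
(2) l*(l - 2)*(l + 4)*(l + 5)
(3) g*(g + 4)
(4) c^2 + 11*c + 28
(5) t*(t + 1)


(1) = (k - 5)*(k - 4)
(2) = l^4 + 7*l^3 + 2*l^2 - 40*l
(3) = g^2 + 4*g
(4) = (c + 4)*(c + 7)
(5) = t^2 + t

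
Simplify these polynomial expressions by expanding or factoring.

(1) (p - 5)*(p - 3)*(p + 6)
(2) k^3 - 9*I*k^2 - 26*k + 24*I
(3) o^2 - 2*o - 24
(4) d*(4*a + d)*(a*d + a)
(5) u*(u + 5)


(1) = p^3 - 2*p^2 - 33*p + 90
(2) = (k - 4*I)*(k - 3*I)*(k - 2*I)
(3) = (o - 6)*(o + 4)
(4) = 4*a^2*d^2 + 4*a^2*d + a*d^3 + a*d^2
(5) = u^2 + 5*u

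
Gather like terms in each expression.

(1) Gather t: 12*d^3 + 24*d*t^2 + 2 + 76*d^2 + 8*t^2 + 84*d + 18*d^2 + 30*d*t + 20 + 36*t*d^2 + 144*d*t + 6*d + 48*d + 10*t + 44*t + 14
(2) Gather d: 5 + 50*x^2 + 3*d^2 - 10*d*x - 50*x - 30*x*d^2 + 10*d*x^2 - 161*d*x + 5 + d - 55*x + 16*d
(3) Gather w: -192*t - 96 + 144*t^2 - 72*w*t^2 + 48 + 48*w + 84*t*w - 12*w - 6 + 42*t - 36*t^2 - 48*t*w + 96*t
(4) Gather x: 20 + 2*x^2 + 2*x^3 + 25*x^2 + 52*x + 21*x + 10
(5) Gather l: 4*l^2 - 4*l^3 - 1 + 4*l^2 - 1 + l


(1) = 12*d^3 + 94*d^2 + 138*d + t^2*(24*d + 8) + t*(36*d^2 + 174*d + 54) + 36
(2) = d^2*(3 - 30*x) + d*(10*x^2 - 171*x + 17) + 50*x^2 - 105*x + 10
(3) = 108*t^2 - 54*t + w*(-72*t^2 + 36*t + 36) - 54
(4) = 2*x^3 + 27*x^2 + 73*x + 30
(5) = -4*l^3 + 8*l^2 + l - 2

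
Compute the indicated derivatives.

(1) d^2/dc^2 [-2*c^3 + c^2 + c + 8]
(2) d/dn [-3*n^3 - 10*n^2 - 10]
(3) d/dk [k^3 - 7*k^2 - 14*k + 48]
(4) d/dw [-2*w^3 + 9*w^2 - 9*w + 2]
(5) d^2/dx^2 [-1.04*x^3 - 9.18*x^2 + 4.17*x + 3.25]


(1) = 2 - 12*c
(2) = n*(-9*n - 20)
(3) = 3*k^2 - 14*k - 14
(4) = -6*w^2 + 18*w - 9
(5) = -6.24*x - 18.36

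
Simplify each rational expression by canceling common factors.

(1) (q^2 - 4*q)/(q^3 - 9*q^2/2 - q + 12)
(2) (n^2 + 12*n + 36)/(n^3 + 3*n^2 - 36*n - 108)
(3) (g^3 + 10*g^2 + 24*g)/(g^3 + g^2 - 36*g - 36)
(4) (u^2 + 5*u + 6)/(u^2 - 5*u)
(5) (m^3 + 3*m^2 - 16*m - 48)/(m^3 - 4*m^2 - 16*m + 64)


(1) = 2*q/(2*q^2 - q - 6)
(2) = (n + 6)/(n^2 - 3*n - 18)
(3) = (g^2 + 4*g)/(g^2 - 5*g - 6)
(4) = (u^2 + 5*u + 6)/(u^2 - 5*u)
(5) = (m + 3)/(m - 4)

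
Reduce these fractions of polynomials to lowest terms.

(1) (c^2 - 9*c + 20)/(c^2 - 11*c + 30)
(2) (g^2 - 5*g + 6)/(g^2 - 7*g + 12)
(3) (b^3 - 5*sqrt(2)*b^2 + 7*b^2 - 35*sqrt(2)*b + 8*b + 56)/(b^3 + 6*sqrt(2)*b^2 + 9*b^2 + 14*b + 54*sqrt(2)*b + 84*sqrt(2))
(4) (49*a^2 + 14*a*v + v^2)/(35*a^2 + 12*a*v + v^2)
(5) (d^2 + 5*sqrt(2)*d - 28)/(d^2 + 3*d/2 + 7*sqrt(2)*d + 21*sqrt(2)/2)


(1) = (c - 4)/(c - 6)
(2) = (g - 2)/(g - 4)
(3) = (b^2 - 5*sqrt(2)*b + 8)/(b^2 + b*(2 + 6*sqrt(2)) + 12*sqrt(2))
(4) = (7*a + v)/(5*a + v)
(5) = (2*d - 4*sqrt(2))/(2*d + 3)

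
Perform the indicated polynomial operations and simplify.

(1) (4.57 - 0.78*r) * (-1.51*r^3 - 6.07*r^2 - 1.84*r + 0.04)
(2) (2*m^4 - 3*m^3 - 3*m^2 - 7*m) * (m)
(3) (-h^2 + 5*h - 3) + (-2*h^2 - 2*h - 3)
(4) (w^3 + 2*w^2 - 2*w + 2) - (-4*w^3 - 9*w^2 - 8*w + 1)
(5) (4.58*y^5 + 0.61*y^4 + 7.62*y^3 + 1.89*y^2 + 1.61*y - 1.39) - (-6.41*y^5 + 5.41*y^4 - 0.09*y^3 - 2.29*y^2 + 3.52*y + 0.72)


(1) = 1.1778*r^4 - 2.1661*r^3 - 26.3047*r^2 - 8.44*r + 0.1828
(2) = 2*m^5 - 3*m^4 - 3*m^3 - 7*m^2
(3) = -3*h^2 + 3*h - 6
(4) = 5*w^3 + 11*w^2 + 6*w + 1
(5) = 10.99*y^5 - 4.8*y^4 + 7.71*y^3 + 4.18*y^2 - 1.91*y - 2.11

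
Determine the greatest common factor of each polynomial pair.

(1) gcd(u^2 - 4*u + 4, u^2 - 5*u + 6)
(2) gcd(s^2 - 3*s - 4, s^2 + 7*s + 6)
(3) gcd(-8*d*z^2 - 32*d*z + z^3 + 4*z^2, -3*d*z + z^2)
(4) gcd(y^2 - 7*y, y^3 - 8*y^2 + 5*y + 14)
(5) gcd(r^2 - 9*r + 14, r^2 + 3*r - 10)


(1) = gcd((u - 2)^2, (u - 3)*(u - 2)) = u - 2
(2) = gcd((s - 4)*(s + 1), (s + 1)*(s + 6)) = s + 1
(3) = gcd(z*(-8*d + z)*(z + 4), z*(-3*d + z)) = z
(4) = y - 7
(5) = gcd((r - 7)*(r - 2), (r - 2)*(r + 5)) = r - 2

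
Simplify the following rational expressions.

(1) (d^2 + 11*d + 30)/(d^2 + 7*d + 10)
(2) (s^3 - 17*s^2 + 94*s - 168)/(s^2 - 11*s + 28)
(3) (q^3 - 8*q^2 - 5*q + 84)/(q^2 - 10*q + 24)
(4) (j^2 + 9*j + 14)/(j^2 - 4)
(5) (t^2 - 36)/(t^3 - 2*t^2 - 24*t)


(1) = (d + 6)/(d + 2)
(2) = s - 6
(3) = (q^2 - 4*q - 21)/(q - 6)
(4) = (j + 7)/(j - 2)
(5) = (t + 6)/(t^2 + 4*t)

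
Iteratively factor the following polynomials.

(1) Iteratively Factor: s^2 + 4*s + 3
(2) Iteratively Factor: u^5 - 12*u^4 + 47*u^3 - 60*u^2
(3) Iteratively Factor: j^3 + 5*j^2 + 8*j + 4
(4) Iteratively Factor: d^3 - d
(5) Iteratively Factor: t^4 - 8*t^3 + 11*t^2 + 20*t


(1) = (s + 3)*(s + 1)
(2) = (u - 3)*(u^4 - 9*u^3 + 20*u^2) = (u - 5)*(u - 3)*(u^3 - 4*u^2) = u*(u - 5)*(u - 3)*(u^2 - 4*u) = u^2*(u - 5)*(u - 3)*(u - 4)
(3) = (j + 2)*(j^2 + 3*j + 2) = (j + 1)*(j + 2)*(j + 2)
(4) = (d - 1)*(d^2 + d) = (d - 1)*(d + 1)*(d)
(5) = (t - 4)*(t^3 - 4*t^2 - 5*t) = (t - 4)*(t + 1)*(t^2 - 5*t) = (t - 5)*(t - 4)*(t + 1)*(t)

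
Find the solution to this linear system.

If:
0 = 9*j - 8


Then:
j = 8/9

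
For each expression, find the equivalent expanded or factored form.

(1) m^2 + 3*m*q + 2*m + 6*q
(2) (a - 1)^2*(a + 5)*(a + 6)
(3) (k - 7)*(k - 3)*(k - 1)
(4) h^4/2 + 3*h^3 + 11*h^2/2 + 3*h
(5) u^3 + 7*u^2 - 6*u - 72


(1) = (m + 2)*(m + 3*q)
(2) = a^4 + 9*a^3 + 9*a^2 - 49*a + 30
(3) = k^3 - 11*k^2 + 31*k - 21
(4) = h*(h/2 + 1)*(h + 1)*(h + 3)
(5) = (u - 3)*(u + 4)*(u + 6)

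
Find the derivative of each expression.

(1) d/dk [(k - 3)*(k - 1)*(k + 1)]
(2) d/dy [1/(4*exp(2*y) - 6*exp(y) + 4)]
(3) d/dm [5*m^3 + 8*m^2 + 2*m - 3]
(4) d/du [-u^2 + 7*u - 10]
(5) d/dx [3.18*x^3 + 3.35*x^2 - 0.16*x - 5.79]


(1) = 3*k^2 - 6*k - 1
(2) = (3 - 4*exp(y))*exp(y)/(2*(2*exp(2*y) - 3*exp(y) + 2)^2)
(3) = 15*m^2 + 16*m + 2
(4) = 7 - 2*u
(5) = 9.54*x^2 + 6.7*x - 0.16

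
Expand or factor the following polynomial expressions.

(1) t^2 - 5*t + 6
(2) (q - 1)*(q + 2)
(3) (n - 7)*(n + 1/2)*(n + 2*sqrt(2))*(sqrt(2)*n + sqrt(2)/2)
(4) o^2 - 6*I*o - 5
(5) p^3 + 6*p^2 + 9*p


(1) = (t - 3)*(t - 2)
(2) = q^2 + q - 2
(3) = sqrt(2)*n^4 - 6*sqrt(2)*n^3 + 4*n^3 - 24*n^2 - 27*sqrt(2)*n^2/4 - 27*n - 7*sqrt(2)*n/4 - 7
(4) = (o - 5*I)*(o - I)
(5) = p*(p + 3)^2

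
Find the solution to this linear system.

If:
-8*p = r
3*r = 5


Then:
p = -5/24
r = 5/3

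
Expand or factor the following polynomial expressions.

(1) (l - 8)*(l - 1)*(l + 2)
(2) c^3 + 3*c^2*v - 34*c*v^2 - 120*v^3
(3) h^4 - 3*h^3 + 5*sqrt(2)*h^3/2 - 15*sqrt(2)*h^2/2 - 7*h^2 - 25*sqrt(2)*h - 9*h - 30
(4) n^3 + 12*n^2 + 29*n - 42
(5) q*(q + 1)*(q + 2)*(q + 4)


(1) = l^3 - 7*l^2 - 10*l + 16
(2) = (c - 6*v)*(c + 4*v)*(c + 5*v)
(3) = (h - 5)*(h + 2)*(h + sqrt(2))*(h + 3*sqrt(2)/2)
(4) = (n - 1)*(n + 6)*(n + 7)
(5) = q^4 + 7*q^3 + 14*q^2 + 8*q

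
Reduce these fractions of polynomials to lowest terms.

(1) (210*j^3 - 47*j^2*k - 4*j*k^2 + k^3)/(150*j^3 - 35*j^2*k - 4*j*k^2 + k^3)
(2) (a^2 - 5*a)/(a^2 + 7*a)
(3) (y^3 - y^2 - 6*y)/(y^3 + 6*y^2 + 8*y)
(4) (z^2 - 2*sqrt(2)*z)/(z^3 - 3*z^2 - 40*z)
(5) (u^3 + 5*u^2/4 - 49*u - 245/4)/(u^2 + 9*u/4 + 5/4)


(1) = (42*j^2 - j*k - k^2)/(30*j^2 - j*k - k^2)
(2) = (a - 5)/(a + 7)
(3) = (y - 3)/(y + 4)
(4) = (z - 2*sqrt(2))/(z^2 - 3*z - 40)
(5) = (u^2 - 49)/(u + 1)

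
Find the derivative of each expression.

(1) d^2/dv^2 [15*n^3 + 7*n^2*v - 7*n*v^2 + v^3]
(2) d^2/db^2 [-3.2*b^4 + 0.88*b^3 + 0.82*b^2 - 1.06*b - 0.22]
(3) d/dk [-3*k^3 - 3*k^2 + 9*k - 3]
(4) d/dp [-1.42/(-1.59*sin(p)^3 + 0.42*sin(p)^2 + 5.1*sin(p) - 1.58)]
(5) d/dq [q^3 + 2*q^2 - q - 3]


(1) = -14*n + 6*v
(2) = -38.4*b^2 + 5.28*b + 1.64
(3) = -9*k^2 - 6*k + 9
(4) = (-6.7734*sin(p)^2 + 1.1928*sin(p) + 7.242)*cos(p)/(1.59*sin(p)^3 - 0.42*sin(p)^2 - 5.1*sin(p) + 1.58)^2
(5) = 3*q^2 + 4*q - 1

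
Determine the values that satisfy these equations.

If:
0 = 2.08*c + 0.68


Then:
c = -0.33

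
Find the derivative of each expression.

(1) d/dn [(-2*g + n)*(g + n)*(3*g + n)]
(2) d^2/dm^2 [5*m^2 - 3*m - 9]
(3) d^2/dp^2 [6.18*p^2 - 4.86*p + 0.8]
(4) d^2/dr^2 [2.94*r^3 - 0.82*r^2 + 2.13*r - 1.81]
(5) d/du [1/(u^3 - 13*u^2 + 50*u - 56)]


(1) = -5*g^2 + 4*g*n + 3*n^2
(2) = 10
(3) = 12.3600000000000
(4) = 17.64*r - 1.64
(5) = (-3*u^2 + 26*u - 50)/(u^3 - 13*u^2 + 50*u - 56)^2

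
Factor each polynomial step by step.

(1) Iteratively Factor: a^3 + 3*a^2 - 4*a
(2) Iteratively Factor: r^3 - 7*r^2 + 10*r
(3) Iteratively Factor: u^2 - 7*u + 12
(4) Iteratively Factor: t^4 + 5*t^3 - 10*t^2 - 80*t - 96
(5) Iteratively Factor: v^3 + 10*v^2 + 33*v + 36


(1) = (a - 1)*(a^2 + 4*a) = a*(a - 1)*(a + 4)
(2) = (r)*(r^2 - 7*r + 10) = r*(r - 2)*(r - 5)
(3) = (u - 4)*(u - 3)
(4) = (t + 4)*(t^3 + t^2 - 14*t - 24) = (t + 2)*(t + 4)*(t^2 - t - 12) = (t - 4)*(t + 2)*(t + 4)*(t + 3)
(5) = (v + 4)*(v^2 + 6*v + 9) = (v + 3)*(v + 4)*(v + 3)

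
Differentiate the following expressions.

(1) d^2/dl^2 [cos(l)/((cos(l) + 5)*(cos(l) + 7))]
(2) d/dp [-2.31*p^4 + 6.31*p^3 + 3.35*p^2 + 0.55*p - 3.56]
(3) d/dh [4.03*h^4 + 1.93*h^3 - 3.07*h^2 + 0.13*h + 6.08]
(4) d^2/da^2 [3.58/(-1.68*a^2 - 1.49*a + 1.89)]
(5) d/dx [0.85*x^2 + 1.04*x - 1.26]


(1) = (12*(1 - cos(l)^2)^2 - cos(l)^5 + 212*cos(l)^3 + 444*cos(l)^2 - 1435*cos(l) - 852)/((cos(l) + 5)^3*(cos(l) + 7)^3)
(2) = -9.24*p^3 + 18.93*p^2 + 6.7*p + 0.55
(3) = 16.12*h^3 + 5.79*h^2 - 6.14*h + 0.13
(4) = (20.208384*a^2 + 17.922912*a - 3.58*(3.36*a + 1.49)*(6.72*a + 2.98) - 22.734432)/(1.68*a^2 + 1.49*a - 1.89)^3
(5) = 1.7*x + 1.04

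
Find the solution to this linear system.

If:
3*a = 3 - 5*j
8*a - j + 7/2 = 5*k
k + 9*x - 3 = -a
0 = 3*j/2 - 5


Then:
a = -41/9
j = 10/3
k = -653/90
x = 1333/810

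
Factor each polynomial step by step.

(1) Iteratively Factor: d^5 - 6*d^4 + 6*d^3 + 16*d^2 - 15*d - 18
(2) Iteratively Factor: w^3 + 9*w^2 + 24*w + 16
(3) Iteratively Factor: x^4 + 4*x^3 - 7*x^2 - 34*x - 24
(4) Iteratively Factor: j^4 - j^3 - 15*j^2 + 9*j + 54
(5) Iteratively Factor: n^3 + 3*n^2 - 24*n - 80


(1) = (d - 3)*(d^4 - 3*d^3 - 3*d^2 + 7*d + 6) = (d - 3)*(d + 1)*(d^3 - 4*d^2 + d + 6) = (d - 3)^2*(d + 1)*(d^2 - d - 2) = (d - 3)^2*(d - 2)*(d + 1)*(d + 1)
(2) = (w + 1)*(w^2 + 8*w + 16) = (w + 1)*(w + 4)*(w + 4)
(3) = (x - 3)*(x^3 + 7*x^2 + 14*x + 8) = (x - 3)*(x + 2)*(x^2 + 5*x + 4) = (x - 3)*(x + 1)*(x + 2)*(x + 4)
(4) = (j + 3)*(j^3 - 4*j^2 - 3*j + 18) = (j - 3)*(j + 3)*(j^2 - j - 6) = (j - 3)*(j + 2)*(j + 3)*(j - 3)
(5) = (n + 4)*(n^2 - n - 20) = (n - 5)*(n + 4)*(n + 4)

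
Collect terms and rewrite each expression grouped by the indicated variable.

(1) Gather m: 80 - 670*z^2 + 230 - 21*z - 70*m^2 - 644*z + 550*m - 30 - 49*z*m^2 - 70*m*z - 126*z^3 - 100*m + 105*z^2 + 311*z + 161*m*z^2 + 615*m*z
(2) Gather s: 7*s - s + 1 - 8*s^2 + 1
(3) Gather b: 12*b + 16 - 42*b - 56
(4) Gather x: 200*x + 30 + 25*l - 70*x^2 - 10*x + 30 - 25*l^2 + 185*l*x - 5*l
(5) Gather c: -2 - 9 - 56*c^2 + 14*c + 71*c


(1) = m^2*(-49*z - 70) + m*(161*z^2 + 545*z + 450) - 126*z^3 - 565*z^2 - 354*z + 280
(2) = -8*s^2 + 6*s + 2
(3) = -30*b - 40
(4) = -25*l^2 + 20*l - 70*x^2 + x*(185*l + 190) + 60
(5) = -56*c^2 + 85*c - 11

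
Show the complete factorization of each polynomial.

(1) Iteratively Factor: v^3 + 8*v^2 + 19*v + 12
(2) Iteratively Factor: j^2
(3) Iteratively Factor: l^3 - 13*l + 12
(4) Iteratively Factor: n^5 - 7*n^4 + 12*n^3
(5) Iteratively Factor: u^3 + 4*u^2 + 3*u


(1) = (v + 1)*(v^2 + 7*v + 12) = (v + 1)*(v + 4)*(v + 3)
(2) = (j)*(j)
(3) = (l + 4)*(l^2 - 4*l + 3) = (l - 1)*(l + 4)*(l - 3)
(4) = (n - 3)*(n^4 - 4*n^3) = n*(n - 3)*(n^3 - 4*n^2) = n^2*(n - 3)*(n^2 - 4*n) = n^2*(n - 4)*(n - 3)*(n)
(5) = (u + 3)*(u^2 + u) = u*(u + 3)*(u + 1)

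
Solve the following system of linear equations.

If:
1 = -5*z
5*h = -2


Then:
h = -2/5
z = -1/5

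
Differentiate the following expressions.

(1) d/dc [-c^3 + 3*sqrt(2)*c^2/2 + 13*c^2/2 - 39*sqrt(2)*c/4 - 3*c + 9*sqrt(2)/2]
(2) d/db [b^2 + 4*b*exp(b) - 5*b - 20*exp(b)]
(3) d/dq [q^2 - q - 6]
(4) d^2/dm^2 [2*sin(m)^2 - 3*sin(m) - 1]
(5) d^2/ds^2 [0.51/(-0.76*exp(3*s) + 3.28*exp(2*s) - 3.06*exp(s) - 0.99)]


(1) = -3*c^2 + 3*sqrt(2)*c + 13*c - 39*sqrt(2)/4 - 3
(2) = 4*b*exp(b) + 2*b - 16*exp(b) - 5
(3) = 2*q - 1
(4) = 3*sin(m) + 4*cos(2*m)
(5) = (-0.51*(2.28*exp(2*s) - 6.56*exp(s) + 3.06)*(4.56*exp(2*s) - 13.12*exp(s) + 6.12)*exp(s) + (3.4884*exp(2*s) - 6.6912*exp(s) + 1.5606)*(0.76*exp(3*s) - 3.28*exp(2*s) + 3.06*exp(s) + 0.99))*exp(s)/(0.76*exp(3*s) - 3.28*exp(2*s) + 3.06*exp(s) + 0.99)^3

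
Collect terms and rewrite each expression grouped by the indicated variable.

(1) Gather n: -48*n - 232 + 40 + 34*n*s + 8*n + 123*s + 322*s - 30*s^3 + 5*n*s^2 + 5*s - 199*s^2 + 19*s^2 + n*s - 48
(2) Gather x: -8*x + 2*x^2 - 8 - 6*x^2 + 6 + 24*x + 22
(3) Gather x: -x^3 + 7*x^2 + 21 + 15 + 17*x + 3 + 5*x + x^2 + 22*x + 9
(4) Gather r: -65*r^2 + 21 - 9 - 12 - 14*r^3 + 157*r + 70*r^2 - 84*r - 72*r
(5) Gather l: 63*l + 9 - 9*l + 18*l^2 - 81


(1) = n*(5*s^2 + 35*s - 40) - 30*s^3 - 180*s^2 + 450*s - 240
(2) = -4*x^2 + 16*x + 20
(3) = -x^3 + 8*x^2 + 44*x + 48
(4) = -14*r^3 + 5*r^2 + r
(5) = 18*l^2 + 54*l - 72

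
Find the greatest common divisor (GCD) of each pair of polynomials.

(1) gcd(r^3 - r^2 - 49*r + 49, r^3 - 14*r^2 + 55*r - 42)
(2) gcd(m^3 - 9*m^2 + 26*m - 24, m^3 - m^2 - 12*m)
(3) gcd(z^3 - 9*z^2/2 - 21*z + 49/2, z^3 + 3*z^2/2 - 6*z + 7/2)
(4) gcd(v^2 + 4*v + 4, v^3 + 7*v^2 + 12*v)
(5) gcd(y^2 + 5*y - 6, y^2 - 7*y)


(1) = r^2 - 8*r + 7
(2) = gcd((m - 4)*(m - 3)*(m - 2), m*(m - 4)*(m + 3)) = m - 4
(3) = z^2 + 5*z/2 - 7/2
(4) = gcd((v + 2)^2, v*(v + 3)*(v + 4)) = 1
(5) = gcd((y - 1)*(y + 6), y*(y - 7)) = 1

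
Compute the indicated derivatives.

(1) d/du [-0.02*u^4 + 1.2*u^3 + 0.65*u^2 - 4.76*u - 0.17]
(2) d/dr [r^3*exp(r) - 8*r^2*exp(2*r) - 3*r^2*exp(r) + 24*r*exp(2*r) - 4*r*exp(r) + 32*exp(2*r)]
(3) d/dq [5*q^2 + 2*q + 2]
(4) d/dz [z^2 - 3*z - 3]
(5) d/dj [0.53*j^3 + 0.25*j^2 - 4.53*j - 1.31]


(1) = -0.08*u^3 + 3.6*u^2 + 1.3*u - 4.76
(2) = (r^3 - 16*r^2*exp(r) + 32*r*exp(r) - 10*r + 88*exp(r) - 4)*exp(r)
(3) = 10*q + 2
(4) = 2*z - 3
(5) = 1.59*j^2 + 0.5*j - 4.53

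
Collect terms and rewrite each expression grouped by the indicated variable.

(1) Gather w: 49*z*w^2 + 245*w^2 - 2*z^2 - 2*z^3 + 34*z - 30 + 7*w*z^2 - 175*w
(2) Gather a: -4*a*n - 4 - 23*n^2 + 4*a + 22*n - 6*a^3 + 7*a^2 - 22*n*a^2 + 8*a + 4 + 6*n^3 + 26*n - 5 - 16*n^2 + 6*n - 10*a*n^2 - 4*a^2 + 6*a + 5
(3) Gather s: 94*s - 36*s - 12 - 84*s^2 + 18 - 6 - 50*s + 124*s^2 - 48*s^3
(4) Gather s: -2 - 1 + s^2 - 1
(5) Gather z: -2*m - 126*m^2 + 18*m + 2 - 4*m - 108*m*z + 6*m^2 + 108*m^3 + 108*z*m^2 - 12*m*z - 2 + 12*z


(1) = w^2*(49*z + 245) + w*(7*z^2 - 175) - 2*z^3 - 2*z^2 + 34*z - 30
(2) = -6*a^3 + a^2*(3 - 22*n) + a*(-10*n^2 - 4*n + 18) + 6*n^3 - 39*n^2 + 54*n
(3) = -48*s^3 + 40*s^2 + 8*s
(4) = s^2 - 4
(5) = 108*m^3 - 120*m^2 + 12*m + z*(108*m^2 - 120*m + 12)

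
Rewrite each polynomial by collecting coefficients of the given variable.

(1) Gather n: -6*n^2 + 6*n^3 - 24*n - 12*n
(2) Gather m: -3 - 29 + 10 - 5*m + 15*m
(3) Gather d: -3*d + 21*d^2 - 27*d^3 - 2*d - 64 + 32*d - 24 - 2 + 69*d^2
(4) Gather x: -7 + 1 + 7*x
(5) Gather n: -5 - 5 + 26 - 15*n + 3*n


(1) = 6*n^3 - 6*n^2 - 36*n
(2) = 10*m - 22
(3) = -27*d^3 + 90*d^2 + 27*d - 90
(4) = 7*x - 6
(5) = 16 - 12*n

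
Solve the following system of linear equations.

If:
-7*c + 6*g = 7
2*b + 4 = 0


Then:
b = -2
c = 6*g/7 - 1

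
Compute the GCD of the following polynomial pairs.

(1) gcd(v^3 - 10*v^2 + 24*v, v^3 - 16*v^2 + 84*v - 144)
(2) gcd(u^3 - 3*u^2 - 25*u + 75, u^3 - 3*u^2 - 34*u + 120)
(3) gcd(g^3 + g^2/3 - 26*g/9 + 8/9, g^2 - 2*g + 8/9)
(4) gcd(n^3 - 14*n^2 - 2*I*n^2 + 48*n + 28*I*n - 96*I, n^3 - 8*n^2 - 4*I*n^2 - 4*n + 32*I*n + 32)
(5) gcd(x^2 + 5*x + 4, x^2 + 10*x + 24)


(1) = gcd(v*(v - 6)*(v - 4), (v - 6)^2*(v - 4)) = v^2 - 10*v + 24
(2) = gcd((u - 5)*(u - 3)*(u + 5), (u - 5)*(u - 4)*(u + 6)) = u - 5
(3) = g - 4/3
(4) = gcd((n - 8)*(n - 6)*(n - 2*I), (n - 8)*(n - 2*I)^2) = n^2 + n*(-8 - 2*I) + 16*I
(5) = x + 4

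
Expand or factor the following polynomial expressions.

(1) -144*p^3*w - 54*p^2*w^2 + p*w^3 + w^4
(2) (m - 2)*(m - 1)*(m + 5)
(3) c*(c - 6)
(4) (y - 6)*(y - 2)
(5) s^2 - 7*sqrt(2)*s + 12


(1) = w*(-8*p + w)*(3*p + w)*(6*p + w)
(2) = m^3 + 2*m^2 - 13*m + 10
(3) = c^2 - 6*c
(4) = y^2 - 8*y + 12
(5) = (s - 6*sqrt(2))*(s - sqrt(2))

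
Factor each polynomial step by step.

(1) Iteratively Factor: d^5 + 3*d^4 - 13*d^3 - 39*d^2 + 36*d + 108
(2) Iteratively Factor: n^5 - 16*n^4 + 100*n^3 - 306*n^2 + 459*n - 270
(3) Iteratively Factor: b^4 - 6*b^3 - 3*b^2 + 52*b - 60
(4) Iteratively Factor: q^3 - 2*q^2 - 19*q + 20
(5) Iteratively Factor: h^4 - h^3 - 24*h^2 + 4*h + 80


(1) = (d + 3)*(d^4 - 13*d^2 + 36) = (d + 3)^2*(d^3 - 3*d^2 - 4*d + 12) = (d - 3)*(d + 3)^2*(d^2 - 4) = (d - 3)*(d + 2)*(d + 3)^2*(d - 2)
(2) = (n - 2)*(n^4 - 14*n^3 + 72*n^2 - 162*n + 135) = (n - 3)*(n - 2)*(n^3 - 11*n^2 + 39*n - 45) = (n - 3)^2*(n - 2)*(n^2 - 8*n + 15) = (n - 3)^3*(n - 2)*(n - 5)
(3) = (b - 2)*(b^3 - 4*b^2 - 11*b + 30) = (b - 2)*(b + 3)*(b^2 - 7*b + 10) = (b - 5)*(b - 2)*(b + 3)*(b - 2)
(4) = (q + 4)*(q^2 - 6*q + 5) = (q - 1)*(q + 4)*(q - 5)
(5) = (h - 5)*(h^3 + 4*h^2 - 4*h - 16) = (h - 5)*(h - 2)*(h^2 + 6*h + 8) = (h - 5)*(h - 2)*(h + 4)*(h + 2)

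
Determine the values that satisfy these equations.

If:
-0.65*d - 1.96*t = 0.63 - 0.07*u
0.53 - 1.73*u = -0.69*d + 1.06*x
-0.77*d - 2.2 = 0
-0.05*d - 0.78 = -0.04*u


Then:
d = -2.86
t = 1.19
u = 15.93
x = -27.36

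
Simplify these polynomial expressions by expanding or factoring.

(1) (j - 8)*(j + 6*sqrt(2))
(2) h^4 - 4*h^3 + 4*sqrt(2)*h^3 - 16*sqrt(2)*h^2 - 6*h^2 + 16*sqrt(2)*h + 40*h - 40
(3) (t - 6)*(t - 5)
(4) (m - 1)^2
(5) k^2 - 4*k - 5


(1) = j^2 - 8*j + 6*sqrt(2)*j - 48*sqrt(2)
(2) = (h - 2)^2*(h - sqrt(2))*(h + 5*sqrt(2))
(3) = t^2 - 11*t + 30
(4) = m^2 - 2*m + 1
(5) = (k - 5)*(k + 1)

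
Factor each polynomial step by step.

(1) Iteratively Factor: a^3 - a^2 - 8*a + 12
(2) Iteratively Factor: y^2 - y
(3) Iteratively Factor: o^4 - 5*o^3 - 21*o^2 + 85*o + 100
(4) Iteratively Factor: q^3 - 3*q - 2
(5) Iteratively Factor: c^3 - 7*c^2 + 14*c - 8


(1) = (a - 2)*(a^2 + a - 6) = (a - 2)*(a + 3)*(a - 2)
(2) = (y)*(y - 1)
(3) = (o + 1)*(o^3 - 6*o^2 - 15*o + 100) = (o - 5)*(o + 1)*(o^2 - o - 20) = (o - 5)^2*(o + 1)*(o + 4)
(4) = (q + 1)*(q^2 - q - 2) = (q + 1)^2*(q - 2)
(5) = (c - 2)*(c^2 - 5*c + 4) = (c - 2)*(c - 1)*(c - 4)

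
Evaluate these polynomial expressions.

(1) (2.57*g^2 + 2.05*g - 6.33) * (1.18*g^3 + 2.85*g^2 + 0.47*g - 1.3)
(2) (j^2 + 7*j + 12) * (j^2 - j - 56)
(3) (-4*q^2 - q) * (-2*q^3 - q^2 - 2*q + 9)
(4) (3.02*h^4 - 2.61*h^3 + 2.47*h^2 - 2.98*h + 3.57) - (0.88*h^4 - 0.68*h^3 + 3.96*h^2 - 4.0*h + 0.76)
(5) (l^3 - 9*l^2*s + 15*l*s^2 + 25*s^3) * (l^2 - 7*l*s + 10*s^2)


(1) = 3.0326*g^5 + 9.7435*g^4 - 0.419*g^3 - 20.418*g^2 - 5.6401*g + 8.229
(2) = j^4 + 6*j^3 - 51*j^2 - 404*j - 672
(3) = 8*q^5 + 6*q^4 + 9*q^3 - 34*q^2 - 9*q
(4) = 2.14*h^4 - 1.93*h^3 - 1.49*h^2 + 1.02*h + 2.81
(5) = l^5 - 16*l^4*s + 88*l^3*s^2 - 170*l^2*s^3 - 25*l*s^4 + 250*s^5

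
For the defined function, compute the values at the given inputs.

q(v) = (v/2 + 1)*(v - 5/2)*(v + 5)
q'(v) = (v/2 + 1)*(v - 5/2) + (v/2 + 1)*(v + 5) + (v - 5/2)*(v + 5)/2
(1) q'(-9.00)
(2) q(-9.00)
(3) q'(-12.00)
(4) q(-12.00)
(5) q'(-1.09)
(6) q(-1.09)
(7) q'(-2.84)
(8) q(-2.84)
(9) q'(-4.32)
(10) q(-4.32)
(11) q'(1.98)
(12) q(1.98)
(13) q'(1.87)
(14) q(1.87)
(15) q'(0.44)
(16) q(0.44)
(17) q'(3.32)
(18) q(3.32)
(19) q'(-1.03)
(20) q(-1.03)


(1) = 77.25
(2) = -161.00
(3) = 158.25
(4) = -507.50
(5) = -6.87
(6) = -6.39
(7) = -4.43
(8) = 4.84
(9) = 4.80
(10) = 5.38
(11) = 11.04
(12) = -7.22
(13) = 9.91
(14) = -8.37
(15) = -1.48
(16) = -13.67
(17) = 27.72
(18) = 18.15
(19) = -6.79
(20) = -6.80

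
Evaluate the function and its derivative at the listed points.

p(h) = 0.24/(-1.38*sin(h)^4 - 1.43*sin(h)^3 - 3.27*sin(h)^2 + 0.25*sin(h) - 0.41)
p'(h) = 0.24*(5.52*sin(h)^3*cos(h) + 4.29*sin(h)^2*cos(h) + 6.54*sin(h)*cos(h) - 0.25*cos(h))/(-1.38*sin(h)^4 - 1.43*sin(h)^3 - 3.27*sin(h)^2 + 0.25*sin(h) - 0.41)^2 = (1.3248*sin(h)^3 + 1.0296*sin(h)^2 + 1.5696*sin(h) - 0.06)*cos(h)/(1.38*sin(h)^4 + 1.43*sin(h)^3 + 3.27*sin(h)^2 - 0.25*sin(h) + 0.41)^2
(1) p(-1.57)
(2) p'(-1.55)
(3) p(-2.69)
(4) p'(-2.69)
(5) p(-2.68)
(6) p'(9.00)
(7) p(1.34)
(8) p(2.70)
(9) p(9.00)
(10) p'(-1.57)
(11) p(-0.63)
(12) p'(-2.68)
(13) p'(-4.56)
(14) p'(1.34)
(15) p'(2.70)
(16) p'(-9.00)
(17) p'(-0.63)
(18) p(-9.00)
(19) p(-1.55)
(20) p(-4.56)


(1) = -0.06
(2) = -0.00
(3) = -0.22
(4) = 0.51
(5) = -0.22
(6) = -0.78
(7) = -0.04
(8) = -0.23
(9) = -0.24
(10) = -0.00
(11) = -0.15
(12) = 0.50
(13) = -0.02
(14) = 0.02
(15) = -0.73
(16) = 0.56
(17) = -0.30
(18) = -0.24
(19) = -0.06
(20) = -0.04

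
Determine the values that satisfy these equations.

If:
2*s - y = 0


Then:
s = y/2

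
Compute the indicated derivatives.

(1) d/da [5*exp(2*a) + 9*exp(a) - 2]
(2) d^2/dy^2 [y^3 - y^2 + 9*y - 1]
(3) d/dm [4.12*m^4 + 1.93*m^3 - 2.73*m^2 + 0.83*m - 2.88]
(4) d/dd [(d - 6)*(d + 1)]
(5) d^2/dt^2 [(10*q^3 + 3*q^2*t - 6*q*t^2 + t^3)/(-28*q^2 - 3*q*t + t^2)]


(1) = (10*exp(a) + 9)*exp(a)
(2) = 6*y - 2
(3) = 16.48*m^3 + 5.79*m^2 - 5.46*m + 0.83
(4) = 2*d - 5
(5) = q^2*(9172*q^3 - 5028*q^2*t + 444*q*t^2 - 44*t^3)/(21952*q^6 + 7056*q^5*t - 1596*q^4*t^2 - 477*q^3*t^3 + 57*q^2*t^4 + 9*q*t^5 - t^6)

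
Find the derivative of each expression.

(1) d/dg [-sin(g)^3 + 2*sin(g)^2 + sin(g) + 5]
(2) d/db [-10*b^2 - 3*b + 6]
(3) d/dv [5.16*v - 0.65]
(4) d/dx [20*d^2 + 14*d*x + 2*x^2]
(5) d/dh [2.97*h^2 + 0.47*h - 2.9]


(1) = (-3*sin(g)^2 + 4*sin(g) + 1)*cos(g)
(2) = -20*b - 3
(3) = 5.16000000000000
(4) = 14*d + 4*x
(5) = 5.94*h + 0.47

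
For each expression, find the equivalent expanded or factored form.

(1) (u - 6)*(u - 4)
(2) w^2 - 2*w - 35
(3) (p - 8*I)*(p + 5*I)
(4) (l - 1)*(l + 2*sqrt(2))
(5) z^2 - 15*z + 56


(1) = u^2 - 10*u + 24
(2) = (w - 7)*(w + 5)
(3) = p^2 - 3*I*p + 40
(4) = l^2 - l + 2*sqrt(2)*l - 2*sqrt(2)
(5) = (z - 8)*(z - 7)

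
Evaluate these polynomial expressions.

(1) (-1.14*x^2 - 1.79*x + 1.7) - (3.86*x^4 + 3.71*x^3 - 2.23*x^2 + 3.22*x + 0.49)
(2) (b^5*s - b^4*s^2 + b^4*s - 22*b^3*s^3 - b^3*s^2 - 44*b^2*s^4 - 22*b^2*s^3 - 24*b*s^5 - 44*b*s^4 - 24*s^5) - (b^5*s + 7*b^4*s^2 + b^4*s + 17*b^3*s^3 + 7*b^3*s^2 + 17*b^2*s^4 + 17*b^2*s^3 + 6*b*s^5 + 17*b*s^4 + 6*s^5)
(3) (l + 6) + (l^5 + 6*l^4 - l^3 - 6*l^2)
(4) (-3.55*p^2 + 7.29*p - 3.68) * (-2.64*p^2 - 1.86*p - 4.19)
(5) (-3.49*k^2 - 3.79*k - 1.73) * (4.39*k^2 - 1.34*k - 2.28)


(1) = -3.86*x^4 - 3.71*x^3 + 1.09*x^2 - 5.01*x + 1.21
(2) = -8*b^4*s^2 - 39*b^3*s^3 - 8*b^3*s^2 - 61*b^2*s^4 - 39*b^2*s^3 - 30*b*s^5 - 61*b*s^4 - 30*s^5
(3) = l^5 + 6*l^4 - l^3 - 6*l^2 + l + 6
(4) = 9.372*p^4 - 12.6426*p^3 + 11.0303*p^2 - 23.7003*p + 15.4192
(5) = -15.3211*k^4 - 11.9615*k^3 + 5.4411*k^2 + 10.9594*k + 3.9444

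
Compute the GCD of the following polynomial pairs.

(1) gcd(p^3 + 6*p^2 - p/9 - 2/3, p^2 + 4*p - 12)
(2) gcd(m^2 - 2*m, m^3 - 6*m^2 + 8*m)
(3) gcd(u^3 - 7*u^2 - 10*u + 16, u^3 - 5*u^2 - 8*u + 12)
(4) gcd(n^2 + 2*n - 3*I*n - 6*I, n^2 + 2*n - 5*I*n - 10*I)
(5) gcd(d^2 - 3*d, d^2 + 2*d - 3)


(1) = p + 6
(2) = gcd(m*(m - 2), m*(m - 4)*(m - 2)) = m^2 - 2*m
(3) = u^2 + u - 2
(4) = gcd((n + 2)*(n - 3*I), (n + 2)*(n - 5*I)) = n + 2
(5) = 1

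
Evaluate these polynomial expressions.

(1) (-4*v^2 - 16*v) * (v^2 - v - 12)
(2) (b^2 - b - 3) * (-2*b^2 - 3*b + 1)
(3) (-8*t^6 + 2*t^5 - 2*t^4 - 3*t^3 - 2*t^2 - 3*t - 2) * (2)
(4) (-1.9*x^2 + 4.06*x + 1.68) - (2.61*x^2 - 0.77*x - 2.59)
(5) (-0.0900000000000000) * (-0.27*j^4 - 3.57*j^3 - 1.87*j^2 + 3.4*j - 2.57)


(1) = -4*v^4 - 12*v^3 + 64*v^2 + 192*v
(2) = -2*b^4 - b^3 + 10*b^2 + 8*b - 3
(3) = -16*t^6 + 4*t^5 - 4*t^4 - 6*t^3 - 4*t^2 - 6*t - 4
(4) = -4.51*x^2 + 4.83*x + 4.27
(5) = 0.0243*j^4 + 0.3213*j^3 + 0.1683*j^2 - 0.306*j + 0.2313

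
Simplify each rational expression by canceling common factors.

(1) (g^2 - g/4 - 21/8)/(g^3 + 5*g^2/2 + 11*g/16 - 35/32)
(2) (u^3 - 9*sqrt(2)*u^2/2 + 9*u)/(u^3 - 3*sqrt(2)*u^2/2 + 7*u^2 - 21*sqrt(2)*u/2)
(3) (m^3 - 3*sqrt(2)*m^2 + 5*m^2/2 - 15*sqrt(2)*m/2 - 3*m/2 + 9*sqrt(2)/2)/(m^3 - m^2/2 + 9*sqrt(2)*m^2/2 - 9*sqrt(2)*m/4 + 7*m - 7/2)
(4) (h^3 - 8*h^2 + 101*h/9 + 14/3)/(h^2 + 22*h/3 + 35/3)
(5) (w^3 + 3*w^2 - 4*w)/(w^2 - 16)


(1) = (32*g^2 - 8*g - 84)/(32*g^3 + 80*g^2 + 22*g - 35)
(2) = (4*u - 12*sqrt(2))/(4*u + 28)
(3) = (8*m^2 + m*(24 - 24*sqrt(2)) - 72*sqrt(2))/(8*m^2 + 36*sqrt(2)*m + 56)
(4) = (9*h^3 - 72*h^2 + 101*h + 42)/(9*h^2 + 66*h + 105)
(5) = (w^2 - w)/(w - 4)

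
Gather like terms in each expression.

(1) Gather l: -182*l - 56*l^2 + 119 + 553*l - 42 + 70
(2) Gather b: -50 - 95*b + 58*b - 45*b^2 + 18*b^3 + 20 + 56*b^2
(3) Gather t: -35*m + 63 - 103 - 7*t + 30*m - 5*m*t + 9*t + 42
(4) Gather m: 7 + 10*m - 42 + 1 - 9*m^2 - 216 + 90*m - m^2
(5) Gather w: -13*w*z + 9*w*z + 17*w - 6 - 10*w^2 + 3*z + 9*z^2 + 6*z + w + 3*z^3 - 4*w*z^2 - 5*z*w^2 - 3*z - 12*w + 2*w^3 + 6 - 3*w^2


(1) = -56*l^2 + 371*l + 147
(2) = 18*b^3 + 11*b^2 - 37*b - 30
(3) = -5*m + t*(2 - 5*m) + 2
(4) = -10*m^2 + 100*m - 250
(5) = 2*w^3 + w^2*(-5*z - 13) + w*(-4*z^2 - 4*z + 6) + 3*z^3 + 9*z^2 + 6*z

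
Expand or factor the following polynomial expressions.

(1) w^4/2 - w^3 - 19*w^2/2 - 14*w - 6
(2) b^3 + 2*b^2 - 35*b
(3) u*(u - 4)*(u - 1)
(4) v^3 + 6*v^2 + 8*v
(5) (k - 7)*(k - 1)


(1) = (w/2 + 1/2)*(w - 6)*(w + 1)*(w + 2)
(2) = b*(b - 5)*(b + 7)
(3) = u^3 - 5*u^2 + 4*u
(4) = v*(v + 2)*(v + 4)
(5) = k^2 - 8*k + 7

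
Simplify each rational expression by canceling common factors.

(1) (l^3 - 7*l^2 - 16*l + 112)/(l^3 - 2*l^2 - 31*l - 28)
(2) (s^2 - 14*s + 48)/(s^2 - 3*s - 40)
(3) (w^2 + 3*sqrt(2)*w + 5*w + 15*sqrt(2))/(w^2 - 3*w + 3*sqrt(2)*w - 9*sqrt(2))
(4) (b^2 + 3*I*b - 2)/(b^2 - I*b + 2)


(1) = (l - 4)/(l + 1)
(2) = (s - 6)/(s + 5)
(3) = (w + 5)/(w - 3)
(4) = (b + 2*I)/(b - 2*I)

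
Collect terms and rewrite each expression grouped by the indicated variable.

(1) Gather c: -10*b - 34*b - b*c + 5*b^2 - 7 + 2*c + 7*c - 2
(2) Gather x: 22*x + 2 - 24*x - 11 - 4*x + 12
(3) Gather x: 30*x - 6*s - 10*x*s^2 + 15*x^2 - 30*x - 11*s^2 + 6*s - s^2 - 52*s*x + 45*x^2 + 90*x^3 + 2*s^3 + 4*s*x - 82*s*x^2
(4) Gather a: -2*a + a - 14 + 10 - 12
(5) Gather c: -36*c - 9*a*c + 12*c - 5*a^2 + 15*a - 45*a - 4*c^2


(1) = 5*b^2 - 44*b + c*(9 - b) - 9
(2) = 3 - 6*x
(3) = 2*s^3 - 12*s^2 + 90*x^3 + x^2*(60 - 82*s) + x*(-10*s^2 - 48*s)
(4) = -a - 16
(5) = -5*a^2 - 30*a - 4*c^2 + c*(-9*a - 24)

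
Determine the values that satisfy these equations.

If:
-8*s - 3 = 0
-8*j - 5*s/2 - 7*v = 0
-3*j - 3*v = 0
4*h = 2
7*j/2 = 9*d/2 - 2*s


Then:
d = 9/16
h = 1/2
j = 15/16
s = -3/8
v = -15/16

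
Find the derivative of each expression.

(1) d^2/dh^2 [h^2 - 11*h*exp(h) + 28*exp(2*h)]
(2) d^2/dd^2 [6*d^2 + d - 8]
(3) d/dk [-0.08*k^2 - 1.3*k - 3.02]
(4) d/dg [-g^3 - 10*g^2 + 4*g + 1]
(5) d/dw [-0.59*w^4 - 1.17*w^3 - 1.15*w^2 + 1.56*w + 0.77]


(1) = -11*h*exp(h) + 112*exp(2*h) - 22*exp(h) + 2
(2) = 12
(3) = -0.16*k - 1.3
(4) = -3*g^2 - 20*g + 4
(5) = -2.36*w^3 - 3.51*w^2 - 2.3*w + 1.56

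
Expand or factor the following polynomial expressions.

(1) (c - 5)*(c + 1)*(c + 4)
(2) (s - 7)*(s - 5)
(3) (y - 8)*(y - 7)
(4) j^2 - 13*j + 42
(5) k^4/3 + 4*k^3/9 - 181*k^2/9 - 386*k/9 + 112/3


(1) = c^3 - 21*c - 20
(2) = s^2 - 12*s + 35
(3) = y^2 - 15*y + 56
(4) = (j - 7)*(j - 6)
(5) = (k/3 + 1)*(k - 8)*(k - 2/3)*(k + 7)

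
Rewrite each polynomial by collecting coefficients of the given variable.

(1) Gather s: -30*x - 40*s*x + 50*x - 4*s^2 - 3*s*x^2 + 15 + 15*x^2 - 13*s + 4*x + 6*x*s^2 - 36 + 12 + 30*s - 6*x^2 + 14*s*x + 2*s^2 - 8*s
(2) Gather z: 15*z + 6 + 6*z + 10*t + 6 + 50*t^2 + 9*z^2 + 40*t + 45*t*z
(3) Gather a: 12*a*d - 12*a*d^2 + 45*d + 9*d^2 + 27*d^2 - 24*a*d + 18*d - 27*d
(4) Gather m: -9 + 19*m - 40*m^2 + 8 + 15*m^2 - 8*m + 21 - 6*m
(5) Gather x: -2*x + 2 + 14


(1) = s^2*(6*x - 2) + s*(-3*x^2 - 26*x + 9) + 9*x^2 + 24*x - 9
(2) = 50*t^2 + 50*t + 9*z^2 + z*(45*t + 21) + 12
(3) = a*(-12*d^2 - 12*d) + 36*d^2 + 36*d
(4) = -25*m^2 + 5*m + 20
(5) = 16 - 2*x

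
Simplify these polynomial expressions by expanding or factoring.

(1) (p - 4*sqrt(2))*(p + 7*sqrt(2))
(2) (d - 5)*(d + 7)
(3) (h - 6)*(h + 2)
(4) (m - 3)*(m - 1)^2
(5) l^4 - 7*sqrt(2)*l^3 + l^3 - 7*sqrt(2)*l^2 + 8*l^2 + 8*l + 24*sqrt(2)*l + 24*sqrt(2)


(1) = p^2 + 3*sqrt(2)*p - 56
(2) = d^2 + 2*d - 35
(3) = h^2 - 4*h - 12
(4) = m^3 - 5*m^2 + 7*m - 3
(5) = (l + 1)*(l - 6*sqrt(2))*(l - 2*sqrt(2))*(l + sqrt(2))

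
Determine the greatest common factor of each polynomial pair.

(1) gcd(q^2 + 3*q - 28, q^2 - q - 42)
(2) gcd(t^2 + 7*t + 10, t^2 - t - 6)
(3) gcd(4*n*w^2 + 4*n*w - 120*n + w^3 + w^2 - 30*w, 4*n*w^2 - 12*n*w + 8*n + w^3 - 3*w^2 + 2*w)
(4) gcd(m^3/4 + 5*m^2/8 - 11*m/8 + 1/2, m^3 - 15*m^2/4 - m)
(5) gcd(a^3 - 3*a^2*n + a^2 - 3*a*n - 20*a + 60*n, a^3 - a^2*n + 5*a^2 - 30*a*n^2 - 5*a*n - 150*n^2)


(1) = 1
(2) = gcd((t + 2)*(t + 5), (t - 3)*(t + 2)) = t + 2
(3) = 4*n + w
(4) = 1
(5) = gcd((a - 4)*(a + 5)*(a - 3*n), (a + 5)*(a - 6*n)*(a + 5*n)) = a + 5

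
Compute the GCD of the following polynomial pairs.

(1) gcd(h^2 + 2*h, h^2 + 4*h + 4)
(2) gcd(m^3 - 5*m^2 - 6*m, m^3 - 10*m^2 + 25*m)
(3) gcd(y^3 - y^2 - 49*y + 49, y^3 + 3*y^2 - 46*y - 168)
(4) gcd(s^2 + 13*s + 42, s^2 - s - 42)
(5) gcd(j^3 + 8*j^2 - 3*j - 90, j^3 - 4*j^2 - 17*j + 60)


(1) = h + 2
(2) = gcd(m*(m - 6)*(m + 1), m*(m - 5)^2) = m
(3) = y - 7
(4) = gcd((s + 6)*(s + 7), (s - 7)*(s + 6)) = s + 6
(5) = gcd((j - 3)*(j + 5)*(j + 6), (j - 5)*(j - 3)*(j + 4)) = j - 3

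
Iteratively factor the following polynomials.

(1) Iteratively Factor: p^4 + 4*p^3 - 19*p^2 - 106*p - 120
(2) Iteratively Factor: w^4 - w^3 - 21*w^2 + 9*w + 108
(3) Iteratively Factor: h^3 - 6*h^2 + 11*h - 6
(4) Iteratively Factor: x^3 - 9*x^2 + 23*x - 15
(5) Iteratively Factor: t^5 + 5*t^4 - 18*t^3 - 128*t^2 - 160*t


(1) = (p + 2)*(p^3 + 2*p^2 - 23*p - 60) = (p + 2)*(p + 3)*(p^2 - p - 20) = (p + 2)*(p + 3)*(p + 4)*(p - 5)
(2) = (w + 3)*(w^3 - 4*w^2 - 9*w + 36) = (w - 4)*(w + 3)*(w^2 - 9) = (w - 4)*(w + 3)^2*(w - 3)
(3) = (h - 2)*(h^2 - 4*h + 3) = (h - 3)*(h - 2)*(h - 1)
(4) = (x - 5)*(x^2 - 4*x + 3) = (x - 5)*(x - 3)*(x - 1)
(5) = (t + 2)*(t^4 + 3*t^3 - 24*t^2 - 80*t) = (t + 2)*(t + 4)*(t^3 - t^2 - 20*t) = t*(t + 2)*(t + 4)*(t^2 - t - 20) = t*(t + 2)*(t + 4)^2*(t - 5)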